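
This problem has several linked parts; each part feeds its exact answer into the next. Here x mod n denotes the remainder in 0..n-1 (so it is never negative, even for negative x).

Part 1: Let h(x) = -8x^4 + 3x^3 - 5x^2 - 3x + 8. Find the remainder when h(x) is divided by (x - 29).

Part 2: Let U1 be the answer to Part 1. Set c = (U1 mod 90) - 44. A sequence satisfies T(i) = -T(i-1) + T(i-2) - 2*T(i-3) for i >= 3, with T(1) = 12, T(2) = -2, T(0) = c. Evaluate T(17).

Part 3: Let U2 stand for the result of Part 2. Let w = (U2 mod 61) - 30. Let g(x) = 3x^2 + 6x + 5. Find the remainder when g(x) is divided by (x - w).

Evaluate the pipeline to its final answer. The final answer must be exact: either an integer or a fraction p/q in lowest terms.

149

Part 1: remainder = value at the root: -8*(29)^4 + 3*(29)^3 - 5*(29)^2 - 3*(29)^1 + 8 = (-5658248) + (73167) + (-4205) + (-87) + (8) = -5589365; answer -5589365
Part 2: U1 = -5589365; c = 41; T(3) = -1*(-2) + 1*(12) - 2*(41) = -68; iterating: T(3)=-68, T(4)=42, T(5)=-106, T(6)=284, T(7)=-474, T(8)=970, T(9)=-2012, T(10)=3930, T(11)=-7882, T(12)=15836, T(13)=-31578, T(14)=63178, T(15)=-126428, T(16)=252762, T(17)=-505546; answer -505546
Part 3: U2 = -505546; w = -8; remainder = value at the root: 3*(-8)^2 + 6*(-8)^1 + 5 = (192) + (-48) + (5) = 149; answer 149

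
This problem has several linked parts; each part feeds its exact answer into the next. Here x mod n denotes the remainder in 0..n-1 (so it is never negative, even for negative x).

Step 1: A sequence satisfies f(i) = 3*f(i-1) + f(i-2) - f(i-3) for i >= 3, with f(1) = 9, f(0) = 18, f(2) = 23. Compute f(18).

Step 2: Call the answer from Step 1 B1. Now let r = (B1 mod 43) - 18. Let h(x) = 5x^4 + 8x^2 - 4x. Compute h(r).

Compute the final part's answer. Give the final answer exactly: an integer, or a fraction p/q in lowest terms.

Step 1: f(3) = 3*(23) + 1*(9) - 1*(18) = 60; iterating: f(3)=60, f(4)=194, f(5)=619, f(6)=1991, f(7)=6398, f(8)=20566, f(9)=66105, f(10)=212483, f(11)=682988, f(12)=2195342, f(13)=7056531, f(14)=22681947, f(15)=72907030, f(16)=234346506, f(17)=753264601, f(18)=2421233279; answer 2421233279
Step 2: B1 = 2421233279; r = 11; 5*(11)^4 + 8*(11)^2 - 4*(11)^1 = (73205) + (968) + (-44) = 74129; answer 74129

74129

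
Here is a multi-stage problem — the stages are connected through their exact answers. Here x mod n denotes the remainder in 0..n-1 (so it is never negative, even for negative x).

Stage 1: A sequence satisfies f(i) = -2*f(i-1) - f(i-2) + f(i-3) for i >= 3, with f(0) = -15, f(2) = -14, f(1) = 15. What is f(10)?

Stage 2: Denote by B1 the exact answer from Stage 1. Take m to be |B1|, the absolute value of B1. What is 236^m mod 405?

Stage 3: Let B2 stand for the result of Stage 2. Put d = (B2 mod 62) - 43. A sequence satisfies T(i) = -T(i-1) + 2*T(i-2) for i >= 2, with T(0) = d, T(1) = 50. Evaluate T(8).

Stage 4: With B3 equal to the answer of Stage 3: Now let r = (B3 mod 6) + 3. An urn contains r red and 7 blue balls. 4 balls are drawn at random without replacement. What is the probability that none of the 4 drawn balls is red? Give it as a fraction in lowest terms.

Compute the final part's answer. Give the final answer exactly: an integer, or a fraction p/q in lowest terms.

Stage 1: f(3) = -2*(-14) - 1*(15) + 1*(-15) = -2; iterating: f(3)=-2, f(4)=33, f(5)=-78, f(6)=121, f(7)=-131, f(8)=63, f(9)=126, f(10)=-446; answer -446
Stage 2: B1 = -446; m = 446; squarings mod 405: 236^1=236, 236^2=211, 236^4=376, 236^8=31, 236^16=151, 236^32=121, 236^64=61, 236^128=76, 236^256=106; 236^446 = 236^2 * 236^4 * 236^8 * 236^16 * 236^32 * 236^128 * 236^256 = 256 (mod 405); answer 256
Stage 3: B2 = 256; d = -35; T(2) = -1*(50) + 2*(-35) = -120; iterating: T(2)=-120, T(3)=220, T(4)=-460, T(5)=900, T(6)=-1820, T(7)=3620, T(8)=-7260; answer -7260
Stage 4: B3 = -7260; r = 3; total draws C(10,4) = 210; favorable C(7,4) = 35; P = 1/6; answer 1/6

1/6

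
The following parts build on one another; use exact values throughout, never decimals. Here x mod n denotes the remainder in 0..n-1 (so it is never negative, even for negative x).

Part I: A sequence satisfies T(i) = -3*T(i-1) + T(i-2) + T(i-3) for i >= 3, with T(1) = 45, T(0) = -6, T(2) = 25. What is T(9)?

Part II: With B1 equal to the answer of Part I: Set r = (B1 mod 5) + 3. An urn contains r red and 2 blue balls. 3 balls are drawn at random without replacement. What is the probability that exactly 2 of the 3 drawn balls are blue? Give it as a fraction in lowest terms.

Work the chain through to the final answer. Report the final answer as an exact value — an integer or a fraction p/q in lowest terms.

Part I: T(3) = -3*(25) + 1*(45) + 1*(-6) = -36; iterating: T(3)=-36, T(4)=178, T(5)=-545, T(6)=1777, T(7)=-5698, T(8)=18326, T(9)=-58899; answer -58899
Part II: B1 = -58899; r = 4; total draws C(6,3) = 20; favorable C(2,2)*C(4,1) = 4; P = 1/5; answer 1/5

1/5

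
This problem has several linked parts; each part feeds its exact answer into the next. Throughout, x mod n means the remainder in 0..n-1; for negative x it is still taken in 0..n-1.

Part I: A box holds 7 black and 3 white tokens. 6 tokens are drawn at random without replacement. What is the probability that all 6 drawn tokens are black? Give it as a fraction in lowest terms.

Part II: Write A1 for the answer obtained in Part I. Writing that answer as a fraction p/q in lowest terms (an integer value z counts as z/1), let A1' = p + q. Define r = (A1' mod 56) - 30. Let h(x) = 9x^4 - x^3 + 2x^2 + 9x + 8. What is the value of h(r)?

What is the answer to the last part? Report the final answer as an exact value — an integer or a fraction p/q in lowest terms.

Part I: total draws C(10,6) = 210; favorable C(7,6) = 7; P = 1/30; answer 1/30
Part II: A1 = 1/30; threaded value p + q = 31; r = 1; 9*(1)^4 - 1*(1)^3 + 2*(1)^2 + 9*(1)^1 + 8 = (9) + (-1) + (2) + (9) + (8) = 27; answer 27

27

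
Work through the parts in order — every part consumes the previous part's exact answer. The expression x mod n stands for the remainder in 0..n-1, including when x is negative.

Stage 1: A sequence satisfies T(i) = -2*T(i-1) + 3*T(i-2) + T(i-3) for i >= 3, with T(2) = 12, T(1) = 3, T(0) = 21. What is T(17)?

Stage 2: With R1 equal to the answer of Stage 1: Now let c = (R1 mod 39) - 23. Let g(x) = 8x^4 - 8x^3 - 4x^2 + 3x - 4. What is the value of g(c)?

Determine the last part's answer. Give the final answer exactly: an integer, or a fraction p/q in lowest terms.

Stage 1: T(3) = -2*(12) + 3*(3) + 1*(21) = 6; iterating: T(3)=6, T(4)=27, T(5)=-24, T(6)=135, T(7)=-315, T(8)=1011, T(9)=-2832, T(10)=8382, T(11)=-24249, T(12)=70812, T(13)=-205989, T(14)=600165, T(15)=-1747485, T(16)=5089476, T(17)=-14821242; answer -14821242
Stage 2: R1 = -14821242; c = -17; 8*(-17)^4 - 8*(-17)^3 - 4*(-17)^2 + 3*(-17)^1 - 4 = (668168) + (39304) + (-1156) + (-51) + (-4) = 706261; answer 706261

706261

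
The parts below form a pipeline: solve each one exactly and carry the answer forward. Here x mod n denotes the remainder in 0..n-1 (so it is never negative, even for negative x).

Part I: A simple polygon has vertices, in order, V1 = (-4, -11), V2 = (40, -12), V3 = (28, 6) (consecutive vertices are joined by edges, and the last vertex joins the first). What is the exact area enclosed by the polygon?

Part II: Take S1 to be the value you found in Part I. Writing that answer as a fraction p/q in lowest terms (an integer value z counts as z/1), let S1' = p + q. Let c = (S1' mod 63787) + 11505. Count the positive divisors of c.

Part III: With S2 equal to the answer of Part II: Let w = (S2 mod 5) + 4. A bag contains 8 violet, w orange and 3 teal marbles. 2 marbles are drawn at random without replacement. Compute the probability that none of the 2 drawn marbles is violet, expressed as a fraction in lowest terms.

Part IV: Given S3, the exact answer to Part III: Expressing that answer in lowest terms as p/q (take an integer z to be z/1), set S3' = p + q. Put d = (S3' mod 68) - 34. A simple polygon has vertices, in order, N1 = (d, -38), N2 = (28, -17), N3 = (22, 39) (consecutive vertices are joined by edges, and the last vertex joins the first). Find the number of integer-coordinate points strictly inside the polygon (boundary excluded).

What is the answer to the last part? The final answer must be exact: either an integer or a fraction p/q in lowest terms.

Part I: cross terms: (-4*-12 - 40*-11)=488, (40*6 - 28*-12)=576, (28*-11 - -4*6)=-284; twice the area = |780| = 780; area = 390; answer 390
Part II: S1 = 390; threaded value p + q = 391; c = 11896; 11896 = 2^3 * 1487; number of divisors = (3+1) * (1+1) = 8; answer 8
Part III: S2 = 8; w = 7; total draws C(18,2) = 153; favorable C(10,2) = 45; P = 5/17; answer 5/17
Part IV: S3 = 5/17; threaded value p + q = 22; d = -12; cross terms: (-12*-17 - 28*-38)=1268, (28*39 - 22*-17)=1466, (22*-38 - -12*39)=-368; twice the area = |2366| = 2366; area = 1183; boundary points = 1 + 2 + 1 = 4; strictly interior points = area - boundary/2 + 1 = 1182; answer 1182

1182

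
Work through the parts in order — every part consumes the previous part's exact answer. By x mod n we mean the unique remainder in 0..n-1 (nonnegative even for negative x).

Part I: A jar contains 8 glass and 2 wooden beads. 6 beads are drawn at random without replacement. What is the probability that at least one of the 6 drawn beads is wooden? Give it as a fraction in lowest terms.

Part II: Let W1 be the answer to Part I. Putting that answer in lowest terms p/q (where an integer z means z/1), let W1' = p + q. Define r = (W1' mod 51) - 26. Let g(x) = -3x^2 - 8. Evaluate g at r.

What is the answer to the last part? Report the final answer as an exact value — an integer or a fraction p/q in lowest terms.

-20

Part I: total draws C(10,6) = 210; complement C(8,6) = 28; favorable 210 - 28 = 182; P = 13/15; answer 13/15
Part II: W1 = 13/15; threaded value p + q = 28; r = 2; -3*(2)^2 - 8 = (-12) + (-8) = -20; answer -20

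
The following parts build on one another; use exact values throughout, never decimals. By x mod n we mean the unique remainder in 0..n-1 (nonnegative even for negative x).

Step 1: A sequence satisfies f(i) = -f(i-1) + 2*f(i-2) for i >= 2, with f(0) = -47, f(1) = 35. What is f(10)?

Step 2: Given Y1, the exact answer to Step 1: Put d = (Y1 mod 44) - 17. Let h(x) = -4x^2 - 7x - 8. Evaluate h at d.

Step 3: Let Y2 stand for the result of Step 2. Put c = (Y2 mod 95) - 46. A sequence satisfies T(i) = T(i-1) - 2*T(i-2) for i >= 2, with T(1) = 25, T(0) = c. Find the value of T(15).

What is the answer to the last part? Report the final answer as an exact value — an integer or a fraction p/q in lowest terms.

Step 1: f(2) = -1*(35) + 2*(-47) = -129; iterating: f(2)=-129, f(3)=199, f(4)=-457, f(5)=855, f(6)=-1769, f(7)=3479, f(8)=-7017, f(9)=13975, f(10)=-28009; answer -28009
Step 2: Y1 = -28009; d = 2; -4*(2)^2 - 7*(2)^1 - 8 = (-16) + (-14) + (-8) = -38; answer -38
Step 3: Y2 = -38; c = 11; T(2) = 1*(25) - 2*(11) = 3; iterating: T(2)=3, T(3)=-47, T(4)=-53, T(5)=41, T(6)=147, T(7)=65, T(8)=-229, T(9)=-359, T(10)=99, T(11)=817, T(12)=619, T(13)=-1015, T(14)=-2253, T(15)=-223; answer -223

-223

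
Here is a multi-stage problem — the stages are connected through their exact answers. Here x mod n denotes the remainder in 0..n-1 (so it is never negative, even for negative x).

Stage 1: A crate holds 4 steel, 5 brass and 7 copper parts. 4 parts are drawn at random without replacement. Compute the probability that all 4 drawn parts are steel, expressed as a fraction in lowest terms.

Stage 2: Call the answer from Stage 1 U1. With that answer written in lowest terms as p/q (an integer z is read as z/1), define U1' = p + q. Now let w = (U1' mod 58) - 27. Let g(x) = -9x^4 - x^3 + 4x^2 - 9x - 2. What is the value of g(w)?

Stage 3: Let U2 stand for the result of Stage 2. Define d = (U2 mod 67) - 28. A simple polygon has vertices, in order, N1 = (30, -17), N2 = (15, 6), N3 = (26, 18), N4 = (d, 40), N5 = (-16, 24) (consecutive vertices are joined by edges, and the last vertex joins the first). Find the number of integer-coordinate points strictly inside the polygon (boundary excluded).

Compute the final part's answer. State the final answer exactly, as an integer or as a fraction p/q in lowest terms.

810

Stage 1: total draws C(16,4) = 1820; favorable C(4,4) = 1; P = 1/1820; answer 1/1820
Stage 2: U1 = 1/1820; threaded value p + q = 1821; w = -4; -9*(-4)^4 - 1*(-4)^3 + 4*(-4)^2 - 9*(-4)^1 - 2 = (-2304) + (64) + (64) + (36) + (-2) = -2142; answer -2142
Stage 3: U2 = -2142; d = -26; cross terms: (30*6 - 15*-17)=435, (15*18 - 26*6)=114, (26*40 - -26*18)=1508, (-26*24 - -16*40)=16, (-16*-17 - 30*24)=-448; twice the area = |1625| = 1625; area = 1625/2; boundary points = 1 + 1 + 2 + 2 + 1 = 7; strictly interior points = area - boundary/2 + 1 = 810; answer 810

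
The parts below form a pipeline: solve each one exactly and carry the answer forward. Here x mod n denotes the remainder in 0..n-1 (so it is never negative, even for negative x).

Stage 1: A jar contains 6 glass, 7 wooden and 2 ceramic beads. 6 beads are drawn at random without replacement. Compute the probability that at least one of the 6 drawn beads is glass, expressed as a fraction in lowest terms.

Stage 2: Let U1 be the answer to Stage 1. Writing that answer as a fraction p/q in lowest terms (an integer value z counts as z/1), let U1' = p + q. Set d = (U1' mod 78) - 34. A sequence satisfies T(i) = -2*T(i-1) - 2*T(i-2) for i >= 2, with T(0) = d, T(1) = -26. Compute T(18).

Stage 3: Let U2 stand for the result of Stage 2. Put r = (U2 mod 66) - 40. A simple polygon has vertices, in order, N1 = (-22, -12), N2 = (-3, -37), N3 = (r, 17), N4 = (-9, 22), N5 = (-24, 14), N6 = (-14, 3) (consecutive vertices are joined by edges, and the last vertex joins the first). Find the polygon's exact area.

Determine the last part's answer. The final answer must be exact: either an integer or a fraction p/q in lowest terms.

Stage 1: total draws C(15,6) = 5005; complement C(9,6) = 84; favorable 5005 - 84 = 4921; P = 703/715; answer 703/715
Stage 2: U1 = 703/715; threaded value p + q = 1418; d = -20; T(2) = -2*(-26) - 2*(-20) = 92; iterating: T(2)=92, T(3)=-132, T(4)=80, T(5)=104, T(6)=-368, T(7)=528, T(8)=-320, T(9)=-416, T(10)=1472, T(11)=-2112, T(12)=1280, T(13)=1664, T(14)=-5888, T(15)=8448, T(16)=-5120, T(17)=-6656, T(18)=23552; answer 23552
Stage 3: U2 = 23552; r = 16; cross terms: (-22*-37 - -3*-12)=778, (-3*17 - 16*-37)=541, (16*22 - -9*17)=505, (-9*14 - -24*22)=402, (-24*3 - -14*14)=124, (-14*-12 - -22*3)=234; twice the area = |2584| = 2584; area = 1292; answer 1292

1292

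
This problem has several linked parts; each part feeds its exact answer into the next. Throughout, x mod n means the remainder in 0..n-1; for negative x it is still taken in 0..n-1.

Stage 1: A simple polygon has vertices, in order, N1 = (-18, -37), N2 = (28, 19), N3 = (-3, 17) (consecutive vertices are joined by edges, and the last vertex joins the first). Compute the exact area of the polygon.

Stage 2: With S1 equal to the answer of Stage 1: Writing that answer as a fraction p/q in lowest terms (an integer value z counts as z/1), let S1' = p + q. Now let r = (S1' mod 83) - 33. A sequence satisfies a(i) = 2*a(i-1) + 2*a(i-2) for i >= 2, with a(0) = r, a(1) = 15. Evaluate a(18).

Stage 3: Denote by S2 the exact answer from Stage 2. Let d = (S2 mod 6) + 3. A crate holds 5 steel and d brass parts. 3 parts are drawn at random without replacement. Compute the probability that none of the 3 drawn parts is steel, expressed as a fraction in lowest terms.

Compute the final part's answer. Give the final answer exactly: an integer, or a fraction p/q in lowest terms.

Stage 1: cross terms: (-18*19 - 28*-37)=694, (28*17 - -3*19)=533, (-3*-37 - -18*17)=417; twice the area = |1644| = 1644; area = 822; answer 822
Stage 2: S1 = 822; threaded value p + q = 823; r = 43; a(2) = 2*(15) + 2*(43) = 116; iterating: a(2)=116, a(3)=262, a(4)=756, a(5)=2036, a(6)=5584, a(7)=15240, a(8)=41648, a(9)=113776, a(10)=310848, a(11)=849248, a(12)=2320192, a(13)=6338880, a(14)=17318144, a(15)=47314048, a(16)=129264384, a(17)=353156864, a(18)=964842496; answer 964842496
Stage 3: S2 = 964842496; d = 7; total draws C(12,3) = 220; favorable C(7,3) = 35; P = 7/44; answer 7/44

7/44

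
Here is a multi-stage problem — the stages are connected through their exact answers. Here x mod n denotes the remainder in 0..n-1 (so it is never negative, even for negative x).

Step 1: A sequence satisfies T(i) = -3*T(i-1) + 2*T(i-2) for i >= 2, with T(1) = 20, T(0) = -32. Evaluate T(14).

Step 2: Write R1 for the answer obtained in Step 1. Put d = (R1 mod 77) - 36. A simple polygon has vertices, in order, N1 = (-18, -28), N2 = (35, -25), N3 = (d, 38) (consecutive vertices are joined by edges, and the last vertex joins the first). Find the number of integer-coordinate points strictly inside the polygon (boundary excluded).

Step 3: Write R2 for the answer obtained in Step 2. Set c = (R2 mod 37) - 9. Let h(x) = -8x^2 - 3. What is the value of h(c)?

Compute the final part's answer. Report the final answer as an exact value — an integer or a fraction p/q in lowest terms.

Step 1: T(2) = -3*(20) + 2*(-32) = -124; iterating: T(2)=-124, T(3)=412, T(4)=-1484, T(5)=5276, T(6)=-18796, T(7)=66940, T(8)=-238412, T(9)=849116, T(10)=-3024172, T(11)=10770748, T(12)=-38360588, T(13)=136623260, T(14)=-486590956; answer -486590956
Step 2: R1 = -486590956; d = 36; cross terms: (-18*-25 - 35*-28)=1430, (35*38 - 36*-25)=2230, (36*-28 - -18*38)=-324; twice the area = |3336| = 3336; area = 1668; boundary points = 1 + 1 + 6 = 8; strictly interior points = area - boundary/2 + 1 = 1665; answer 1665
Step 3: R2 = 1665; c = -9; -8*(-9)^2 - 3 = (-648) + (-3) = -651; answer -651

-651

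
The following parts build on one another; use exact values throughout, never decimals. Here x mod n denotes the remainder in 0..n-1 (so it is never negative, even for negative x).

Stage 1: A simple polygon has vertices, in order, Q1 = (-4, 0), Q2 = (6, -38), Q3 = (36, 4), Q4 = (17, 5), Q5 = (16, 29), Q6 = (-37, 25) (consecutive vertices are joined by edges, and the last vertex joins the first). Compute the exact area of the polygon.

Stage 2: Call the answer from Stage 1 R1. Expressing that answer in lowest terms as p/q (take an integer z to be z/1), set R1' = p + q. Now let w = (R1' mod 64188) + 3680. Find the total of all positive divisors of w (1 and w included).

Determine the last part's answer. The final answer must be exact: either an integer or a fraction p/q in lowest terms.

Stage 1: cross terms: (-4*-38 - 6*0)=152, (6*4 - 36*-38)=1392, (36*5 - 17*4)=112, (17*29 - 16*5)=413, (16*25 - -37*29)=1473, (-37*0 - -4*25)=100; twice the area = |3642| = 3642; area = 1821; answer 1821
Stage 2: R1 = 1821; threaded value p + q = 1822; w = 5502; 5502 = 2 * 3 * 7 * 131; sigma = (1 + 2) * (1 + 3) * (1 + 7) * (1 + 131) = 3 * 4 * 8 * 132 = 12672; answer 12672

12672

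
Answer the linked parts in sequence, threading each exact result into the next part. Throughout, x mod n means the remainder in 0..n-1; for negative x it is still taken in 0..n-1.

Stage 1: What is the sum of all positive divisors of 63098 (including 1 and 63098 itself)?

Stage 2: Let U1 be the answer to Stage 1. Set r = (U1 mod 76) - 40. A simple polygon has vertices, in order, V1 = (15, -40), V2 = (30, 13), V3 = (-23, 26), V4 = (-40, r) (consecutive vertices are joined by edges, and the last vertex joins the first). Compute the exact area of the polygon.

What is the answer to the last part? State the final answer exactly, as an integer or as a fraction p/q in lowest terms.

2481

Stage 1: 63098 = 2 * 7 * 4507; sigma = (1 + 2) * (1 + 7) * (1 + 4507) = 3 * 8 * 4508 = 108192; answer 108192
Stage 2: U1 = 108192; r = 4; cross terms: (15*13 - 30*-40)=1395, (30*26 - -23*13)=1079, (-23*4 - -40*26)=948, (-40*-40 - 15*4)=1540; twice the area = |4962| = 4962; area = 2481; answer 2481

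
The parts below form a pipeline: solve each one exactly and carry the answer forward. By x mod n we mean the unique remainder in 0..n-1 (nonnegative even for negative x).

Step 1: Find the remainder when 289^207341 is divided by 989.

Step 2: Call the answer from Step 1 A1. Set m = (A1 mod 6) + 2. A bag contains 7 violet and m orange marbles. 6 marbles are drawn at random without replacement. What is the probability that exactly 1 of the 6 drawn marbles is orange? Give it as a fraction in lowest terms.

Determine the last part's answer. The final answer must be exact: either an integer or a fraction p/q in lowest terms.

Step 1: squarings mod 989: 289^1=289, 289^2=445, 289^4=225, 289^8=186, 289^16=970, 289^32=361, 289^64=762, 289^128=101, 289^256=311, 289^512=788, 289^1024=841, 289^2048=146, 289^4096=547, 289^8192=531, 289^16384=96, 289^32768=315, 289^65536=325, 289^131072=791; 289^207341 = 289^1 * 289^4 * 289^8 * 289^32 * 289^64 * 289^128 * 289^256 * 289^2048 * 289^8192 * 289^65536 * 289^131072 = 100 (mod 989); answer 100
Step 2: A1 = 100; m = 6; total draws C(13,6) = 1716; favorable C(6,1)*C(7,5) = 126; P = 21/286; answer 21/286

21/286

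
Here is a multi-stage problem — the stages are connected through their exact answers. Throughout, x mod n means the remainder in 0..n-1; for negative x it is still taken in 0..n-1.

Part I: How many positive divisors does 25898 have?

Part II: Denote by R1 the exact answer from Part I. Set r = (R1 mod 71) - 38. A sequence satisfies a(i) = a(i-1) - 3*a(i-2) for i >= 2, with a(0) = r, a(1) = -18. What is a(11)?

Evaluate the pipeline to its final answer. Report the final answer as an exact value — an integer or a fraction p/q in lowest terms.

-1764

Part I: 25898 = 2 * 23 * 563; number of divisors = (1+1) * (1+1) * (1+1) = 8; answer 8
Part II: R1 = 8; r = -30; a(2) = 1*(-18) - 3*(-30) = 72; iterating: a(2)=72, a(3)=126, a(4)=-90, a(5)=-468, a(6)=-198, a(7)=1206, a(8)=1800, a(9)=-1818, a(10)=-7218, a(11)=-1764; answer -1764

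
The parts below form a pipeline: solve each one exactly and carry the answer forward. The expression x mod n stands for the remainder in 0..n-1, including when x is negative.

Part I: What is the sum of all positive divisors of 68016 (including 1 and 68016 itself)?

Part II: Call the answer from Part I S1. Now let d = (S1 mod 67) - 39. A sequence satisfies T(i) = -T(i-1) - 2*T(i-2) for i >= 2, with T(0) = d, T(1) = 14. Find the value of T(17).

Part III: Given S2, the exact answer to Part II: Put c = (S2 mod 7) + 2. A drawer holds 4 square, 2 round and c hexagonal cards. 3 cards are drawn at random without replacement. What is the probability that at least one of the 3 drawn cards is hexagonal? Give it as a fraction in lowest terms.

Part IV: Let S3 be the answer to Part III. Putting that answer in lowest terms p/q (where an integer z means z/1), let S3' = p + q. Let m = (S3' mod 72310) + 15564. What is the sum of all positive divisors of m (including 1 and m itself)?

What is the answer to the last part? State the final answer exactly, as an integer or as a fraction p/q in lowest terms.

Part I: 68016 = 2^4 * 3 * 13 * 109; sigma = (1 + 2 + 4 + 8 + 16) * (1 + 3) * (1 + 13) * (1 + 109) = 31 * 4 * 14 * 110 = 190960; answer 190960
Part II: S1 = 190960; d = -29; T(2) = -1*(14) - 2*(-29) = 44; iterating: T(2)=44, T(3)=-72, T(4)=-16, T(5)=160, T(6)=-128, T(7)=-192, T(8)=448, T(9)=-64, T(10)=-832, T(11)=960, T(12)=704, T(13)=-2624, T(14)=1216, T(15)=4032, T(16)=-6464, T(17)=-1600; answer -1600
Part III: S2 = -1600; c = 5; total draws C(11,3) = 165; complement C(6,3) = 20; favorable 165 - 20 = 145; P = 29/33; answer 29/33
Part IV: S3 = 29/33; threaded value p + q = 62; m = 15626; 15626 = 2 * 13 * 601; sigma = (1 + 2) * (1 + 13) * (1 + 601) = 3 * 14 * 602 = 25284; answer 25284

25284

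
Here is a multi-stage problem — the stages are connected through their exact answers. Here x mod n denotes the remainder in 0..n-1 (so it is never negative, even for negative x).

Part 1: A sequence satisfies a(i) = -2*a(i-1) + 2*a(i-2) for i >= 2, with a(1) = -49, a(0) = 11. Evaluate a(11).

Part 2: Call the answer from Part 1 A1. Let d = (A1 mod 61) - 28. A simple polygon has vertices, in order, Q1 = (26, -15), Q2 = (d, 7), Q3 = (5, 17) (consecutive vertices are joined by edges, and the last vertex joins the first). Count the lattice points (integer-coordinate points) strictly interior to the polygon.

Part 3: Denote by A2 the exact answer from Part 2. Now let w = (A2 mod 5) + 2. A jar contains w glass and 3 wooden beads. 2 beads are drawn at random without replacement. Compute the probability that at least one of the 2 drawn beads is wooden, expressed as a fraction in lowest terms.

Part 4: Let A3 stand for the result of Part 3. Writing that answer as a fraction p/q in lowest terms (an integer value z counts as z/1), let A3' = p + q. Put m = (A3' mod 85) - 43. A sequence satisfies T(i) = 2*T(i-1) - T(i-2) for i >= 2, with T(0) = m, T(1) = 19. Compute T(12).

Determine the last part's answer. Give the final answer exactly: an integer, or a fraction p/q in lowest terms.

Part 1: a(2) = -2*(-49) + 2*(11) = 120; iterating: a(2)=120, a(3)=-338, a(4)=916, a(5)=-2508, a(6)=6848, a(7)=-18712, a(8)=51120, a(9)=-139664, a(10)=381568, a(11)=-1042464; answer -1042464
Part 2: A1 = -1042464; d = -2; cross terms: (26*7 - -2*-15)=152, (-2*17 - 5*7)=-69, (5*-15 - 26*17)=-517; twice the area = |-434| = 434; area = 217; boundary points = 2 + 1 + 1 = 4; strictly interior points = area - boundary/2 + 1 = 216; answer 216
Part 3: A2 = 216; w = 3; total draws C(6,2) = 15; complement C(3,2) = 3; favorable 15 - 3 = 12; P = 4/5; answer 4/5
Part 4: A3 = 4/5; threaded value p + q = 9; m = -34; T(2) = 2*(19) - 1*(-34) = 72; iterating: T(2)=72, T(3)=125, T(4)=178, T(5)=231, T(6)=284, T(7)=337, T(8)=390, T(9)=443, T(10)=496, T(11)=549, T(12)=602; answer 602

602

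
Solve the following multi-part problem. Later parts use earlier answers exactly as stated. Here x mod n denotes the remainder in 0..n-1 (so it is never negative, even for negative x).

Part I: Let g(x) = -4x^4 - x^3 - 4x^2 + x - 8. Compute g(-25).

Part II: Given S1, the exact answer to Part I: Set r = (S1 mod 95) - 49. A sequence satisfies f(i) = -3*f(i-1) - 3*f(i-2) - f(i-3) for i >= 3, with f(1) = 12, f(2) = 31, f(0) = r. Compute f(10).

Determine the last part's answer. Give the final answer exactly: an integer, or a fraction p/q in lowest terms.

Part I: -4*(-25)^4 - 1*(-25)^3 - 4*(-25)^2 + 1*(-25)^1 - 8 = (-1562500) + (15625) + (-2500) + (-25) + (-8) = -1549408; answer -1549408
Part II: S1 = -1549408; r = -7; f(3) = -3*(31) - 3*(12) - 1*(-7) = -122; iterating: f(3)=-122, f(4)=261, f(5)=-448, f(6)=683, f(7)=-966, f(8)=1297, f(9)=-1676, f(10)=2103; answer 2103

2103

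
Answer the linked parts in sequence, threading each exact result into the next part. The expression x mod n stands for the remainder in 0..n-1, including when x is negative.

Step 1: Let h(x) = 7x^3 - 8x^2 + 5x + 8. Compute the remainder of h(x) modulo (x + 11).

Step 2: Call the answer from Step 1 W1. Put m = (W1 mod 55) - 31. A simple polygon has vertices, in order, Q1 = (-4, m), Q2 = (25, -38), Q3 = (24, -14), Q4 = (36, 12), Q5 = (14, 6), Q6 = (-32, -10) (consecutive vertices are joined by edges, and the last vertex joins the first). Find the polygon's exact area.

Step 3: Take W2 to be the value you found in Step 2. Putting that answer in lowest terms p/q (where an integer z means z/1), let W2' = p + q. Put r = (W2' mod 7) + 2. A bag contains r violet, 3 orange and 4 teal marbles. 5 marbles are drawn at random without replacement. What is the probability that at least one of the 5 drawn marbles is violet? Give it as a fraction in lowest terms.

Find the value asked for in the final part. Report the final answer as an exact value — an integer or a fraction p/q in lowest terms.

21/22

Step 1: remainder = value at the root: 7*(-11)^3 - 8*(-11)^2 + 5*(-11)^1 + 8 = (-9317) + (-968) + (-55) + (8) = -10332; answer -10332
Step 2: W1 = -10332; m = -23; cross terms: (-4*-38 - 25*-23)=727, (25*-14 - 24*-38)=562, (24*12 - 36*-14)=792, (36*6 - 14*12)=48, (14*-10 - -32*6)=52, (-32*-23 - -4*-10)=696; twice the area = |2877| = 2877; area = 2877/2; answer 2877/2
Step 3: W2 = 2877/2; threaded value p + q = 2879; r = 4; total draws C(11,5) = 462; complement C(7,5) = 21; favorable 462 - 21 = 441; P = 21/22; answer 21/22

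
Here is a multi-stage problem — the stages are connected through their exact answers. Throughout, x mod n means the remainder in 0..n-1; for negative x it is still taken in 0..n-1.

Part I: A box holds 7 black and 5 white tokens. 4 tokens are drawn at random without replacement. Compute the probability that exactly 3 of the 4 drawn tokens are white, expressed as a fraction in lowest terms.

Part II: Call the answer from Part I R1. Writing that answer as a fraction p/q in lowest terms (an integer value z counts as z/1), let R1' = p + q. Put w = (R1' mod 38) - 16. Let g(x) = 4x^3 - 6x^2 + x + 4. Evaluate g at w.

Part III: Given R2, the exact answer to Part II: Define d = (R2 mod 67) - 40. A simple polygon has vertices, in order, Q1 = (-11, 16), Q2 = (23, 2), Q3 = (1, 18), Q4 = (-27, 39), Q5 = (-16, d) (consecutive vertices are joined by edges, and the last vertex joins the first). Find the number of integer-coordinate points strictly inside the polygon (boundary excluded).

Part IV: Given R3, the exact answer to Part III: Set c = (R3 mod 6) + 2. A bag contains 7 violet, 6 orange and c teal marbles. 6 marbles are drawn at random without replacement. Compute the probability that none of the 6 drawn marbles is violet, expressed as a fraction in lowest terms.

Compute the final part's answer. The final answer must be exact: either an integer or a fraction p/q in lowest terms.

15/884

Part I: total draws C(12,4) = 495; favorable C(5,3)*C(7,1) = 70; P = 14/99; answer 14/99
Part II: R1 = 14/99; threaded value p + q = 113; w = 21; 4*(21)^3 - 6*(21)^2 + 1*(21)^1 + 4 = (37044) + (-2646) + (21) + (4) = 34423; answer 34423
Part III: R2 = 34423; d = 12; cross terms: (-11*2 - 23*16)=-390, (23*18 - 1*2)=412, (1*39 - -27*18)=525, (-27*12 - -16*39)=300, (-16*16 - -11*12)=-124; twice the area = |723| = 723; area = 723/2; boundary points = 2 + 2 + 7 + 1 + 1 = 13; strictly interior points = area - boundary/2 + 1 = 356; answer 356
Part IV: R3 = 356; c = 4; total draws C(17,6) = 12376; favorable C(10,6) = 210; P = 15/884; answer 15/884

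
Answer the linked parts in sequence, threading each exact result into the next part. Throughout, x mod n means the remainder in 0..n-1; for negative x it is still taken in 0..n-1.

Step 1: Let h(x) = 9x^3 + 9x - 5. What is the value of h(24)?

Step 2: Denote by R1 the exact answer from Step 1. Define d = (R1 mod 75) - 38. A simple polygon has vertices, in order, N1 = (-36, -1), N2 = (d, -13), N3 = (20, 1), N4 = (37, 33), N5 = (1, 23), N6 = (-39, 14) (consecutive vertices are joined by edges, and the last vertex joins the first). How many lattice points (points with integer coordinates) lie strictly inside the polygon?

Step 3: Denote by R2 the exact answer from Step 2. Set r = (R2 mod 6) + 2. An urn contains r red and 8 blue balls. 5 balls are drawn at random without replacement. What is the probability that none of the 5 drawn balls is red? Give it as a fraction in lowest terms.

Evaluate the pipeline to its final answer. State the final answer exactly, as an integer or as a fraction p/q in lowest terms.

56/1287

Step 1: 9*(24)^3 + 9*(24)^1 - 5 = (124416) + (216) + (-5) = 124627; answer 124627
Step 2: R1 = 124627; d = 14; cross terms: (-36*-13 - 14*-1)=482, (14*1 - 20*-13)=274, (20*33 - 37*1)=623, (37*23 - 1*33)=818, (1*14 - -39*23)=911, (-39*-1 - -36*14)=543; twice the area = |3651| = 3651; area = 3651/2; boundary points = 2 + 2 + 1 + 2 + 1 + 3 = 11; strictly interior points = area - boundary/2 + 1 = 1821; answer 1821
Step 3: R2 = 1821; r = 5; total draws C(13,5) = 1287; favorable C(8,5) = 56; P = 56/1287; answer 56/1287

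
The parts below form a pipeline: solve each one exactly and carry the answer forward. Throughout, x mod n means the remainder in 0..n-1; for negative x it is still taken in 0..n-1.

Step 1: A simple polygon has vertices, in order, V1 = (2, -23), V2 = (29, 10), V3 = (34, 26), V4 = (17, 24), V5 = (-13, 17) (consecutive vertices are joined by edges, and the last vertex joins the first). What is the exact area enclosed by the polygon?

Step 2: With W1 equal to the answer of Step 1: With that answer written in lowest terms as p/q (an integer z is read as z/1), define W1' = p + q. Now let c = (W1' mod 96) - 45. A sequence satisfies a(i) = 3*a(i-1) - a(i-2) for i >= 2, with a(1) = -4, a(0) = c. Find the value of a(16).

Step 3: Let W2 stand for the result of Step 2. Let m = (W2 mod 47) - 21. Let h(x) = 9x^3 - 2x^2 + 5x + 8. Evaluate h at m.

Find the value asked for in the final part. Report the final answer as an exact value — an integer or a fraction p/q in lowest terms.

Step 1: cross terms: (2*10 - 29*-23)=687, (29*26 - 34*10)=414, (34*24 - 17*26)=374, (17*17 - -13*24)=601, (-13*-23 - 2*17)=265; twice the area = |2341| = 2341; area = 2341/2; answer 2341/2
Step 2: W1 = 2341/2; threaded value p + q = 2343; c = -6; a(2) = 3*(-4) - 1*(-6) = -6; iterating: a(2)=-6, a(3)=-14, a(4)=-36, a(5)=-94, a(6)=-246, a(7)=-644, a(8)=-1686, a(9)=-4414, a(10)=-11556, a(11)=-30254, a(12)=-79206, a(13)=-207364, a(14)=-542886, a(15)=-1421294, a(16)=-3720996; answer -3720996
Step 3: W2 = -3720996; m = 20; 9*(20)^3 - 2*(20)^2 + 5*(20)^1 + 8 = (72000) + (-800) + (100) + (8) = 71308; answer 71308

71308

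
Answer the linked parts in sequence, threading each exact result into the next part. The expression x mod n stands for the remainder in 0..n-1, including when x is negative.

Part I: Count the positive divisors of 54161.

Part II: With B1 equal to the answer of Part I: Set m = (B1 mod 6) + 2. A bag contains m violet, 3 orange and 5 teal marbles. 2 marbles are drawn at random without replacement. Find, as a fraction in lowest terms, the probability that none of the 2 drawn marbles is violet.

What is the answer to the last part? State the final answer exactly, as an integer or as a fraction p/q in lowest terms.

Part I: 54161 = 41 * 1321; number of divisors = (1+1) * (1+1) = 4; answer 4
Part II: B1 = 4; m = 6; total draws C(14,2) = 91; favorable C(8,2) = 28; P = 4/13; answer 4/13

4/13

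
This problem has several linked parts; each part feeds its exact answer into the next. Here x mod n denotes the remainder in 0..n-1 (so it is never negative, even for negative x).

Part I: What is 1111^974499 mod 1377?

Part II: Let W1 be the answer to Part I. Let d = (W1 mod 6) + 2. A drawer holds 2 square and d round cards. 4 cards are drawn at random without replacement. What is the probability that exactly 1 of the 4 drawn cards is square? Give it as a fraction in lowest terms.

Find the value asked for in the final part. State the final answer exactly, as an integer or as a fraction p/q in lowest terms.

4/7

Part I: squarings mod 1377: 1111^1=1111, 1111^2=529, 1111^4=310, 1111^8=1087, 1111^16=103, 1111^32=970, 1111^64=409, 1111^128=664, 1111^256=256, 1111^512=817, 1111^1024=1021, 1111^2048=52, 1111^4096=1327, 1111^8192=1123, 1111^16384=1174, 1111^32768=1276, 1111^65536=562, 1111^131072=511, 1111^262144=868, 1111^524288=205; 1111^974499 = 1111^1 * 1111^2 * 1111^32 * 1111^128 * 1111^512 * 1111^1024 * 1111^2048 * 1111^4096 * 1111^16384 * 1111^32768 * 1111^131072 * 1111^262144 * 1111^524288 = 964 (mod 1377); answer 964
Part II: W1 = 964; d = 6; total draws C(8,4) = 70; favorable C(2,1)*C(6,3) = 40; P = 4/7; answer 4/7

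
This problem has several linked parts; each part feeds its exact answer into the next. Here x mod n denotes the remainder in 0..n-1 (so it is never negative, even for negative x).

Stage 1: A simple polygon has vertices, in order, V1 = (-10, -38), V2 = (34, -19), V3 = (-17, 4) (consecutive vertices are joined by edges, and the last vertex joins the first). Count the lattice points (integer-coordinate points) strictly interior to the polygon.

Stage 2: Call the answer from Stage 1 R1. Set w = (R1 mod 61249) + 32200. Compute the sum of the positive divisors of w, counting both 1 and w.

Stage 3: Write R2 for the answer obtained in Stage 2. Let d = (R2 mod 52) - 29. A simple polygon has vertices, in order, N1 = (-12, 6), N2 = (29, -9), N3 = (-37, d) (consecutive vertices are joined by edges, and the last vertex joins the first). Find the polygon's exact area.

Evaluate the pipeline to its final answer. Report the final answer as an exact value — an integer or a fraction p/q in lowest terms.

Stage 1: cross terms: (-10*-19 - 34*-38)=1482, (34*4 - -17*-19)=-187, (-17*-38 - -10*4)=686; twice the area = |1981| = 1981; area = 1981/2; boundary points = 1 + 1 + 7 = 9; strictly interior points = area - boundary/2 + 1 = 987; answer 987
Stage 2: R1 = 987; w = 33187; 33187 = 7 * 11 * 431; sigma = (1 + 7) * (1 + 11) * (1 + 431) = 8 * 12 * 432 = 41472; answer 41472
Stage 3: R2 = 41472; d = -1; cross terms: (-12*-9 - 29*6)=-66, (29*-1 - -37*-9)=-362, (-37*6 - -12*-1)=-234; twice the area = |-662| = 662; area = 331; answer 331

331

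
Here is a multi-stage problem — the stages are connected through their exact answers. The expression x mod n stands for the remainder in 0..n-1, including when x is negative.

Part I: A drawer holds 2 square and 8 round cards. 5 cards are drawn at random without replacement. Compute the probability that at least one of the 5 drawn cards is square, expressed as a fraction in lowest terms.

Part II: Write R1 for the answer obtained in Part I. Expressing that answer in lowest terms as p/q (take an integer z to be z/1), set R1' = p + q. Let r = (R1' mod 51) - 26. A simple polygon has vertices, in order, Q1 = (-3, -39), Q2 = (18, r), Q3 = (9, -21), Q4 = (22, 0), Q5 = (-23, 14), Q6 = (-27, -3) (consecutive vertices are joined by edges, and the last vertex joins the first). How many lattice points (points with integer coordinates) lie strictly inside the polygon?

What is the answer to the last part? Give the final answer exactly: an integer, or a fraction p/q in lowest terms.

1345

Part I: total draws C(10,5) = 252; complement C(8,5) = 56; favorable 252 - 56 = 196; P = 7/9; answer 7/9
Part II: R1 = 7/9; threaded value p + q = 16; r = -10; cross terms: (-3*-10 - 18*-39)=732, (18*-21 - 9*-10)=-288, (9*0 - 22*-21)=462, (22*14 - -23*0)=308, (-23*-3 - -27*14)=447, (-27*-39 - -3*-3)=1044; twice the area = |2705| = 2705; area = 2705/2; boundary points = 1 + 1 + 1 + 1 + 1 + 12 = 17; strictly interior points = area - boundary/2 + 1 = 1345; answer 1345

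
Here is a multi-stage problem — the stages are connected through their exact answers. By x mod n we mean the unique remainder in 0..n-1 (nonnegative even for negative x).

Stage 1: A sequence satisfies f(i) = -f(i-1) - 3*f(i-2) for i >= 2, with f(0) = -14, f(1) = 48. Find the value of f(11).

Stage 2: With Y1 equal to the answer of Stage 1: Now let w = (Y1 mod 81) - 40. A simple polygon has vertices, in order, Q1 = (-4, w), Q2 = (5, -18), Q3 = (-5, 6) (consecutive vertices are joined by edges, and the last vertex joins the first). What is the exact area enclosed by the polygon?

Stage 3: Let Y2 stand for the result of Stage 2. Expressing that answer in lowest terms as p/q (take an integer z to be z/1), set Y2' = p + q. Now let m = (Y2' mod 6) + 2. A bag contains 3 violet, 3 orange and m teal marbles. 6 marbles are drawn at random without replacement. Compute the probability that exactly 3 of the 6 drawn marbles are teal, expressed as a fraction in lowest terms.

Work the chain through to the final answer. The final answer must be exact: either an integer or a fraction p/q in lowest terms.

Stage 1: f(2) = -1*(48) - 3*(-14) = -6; iterating: f(2)=-6, f(3)=-138, f(4)=156, f(5)=258, f(6)=-726, f(7)=-48, f(8)=2226, f(9)=-2082, f(10)=-4596, f(11)=10842; answer 10842
Stage 2: Y1 = 10842; w = 29; cross terms: (-4*-18 - 5*29)=-73, (5*6 - -5*-18)=-60, (-5*29 - -4*6)=-121; twice the area = |-254| = 254; area = 127; answer 127
Stage 3: Y2 = 127; threaded value p + q = 128; m = 4; total draws C(10,6) = 210; favorable C(4,3)*C(6,3) = 80; P = 8/21; answer 8/21

8/21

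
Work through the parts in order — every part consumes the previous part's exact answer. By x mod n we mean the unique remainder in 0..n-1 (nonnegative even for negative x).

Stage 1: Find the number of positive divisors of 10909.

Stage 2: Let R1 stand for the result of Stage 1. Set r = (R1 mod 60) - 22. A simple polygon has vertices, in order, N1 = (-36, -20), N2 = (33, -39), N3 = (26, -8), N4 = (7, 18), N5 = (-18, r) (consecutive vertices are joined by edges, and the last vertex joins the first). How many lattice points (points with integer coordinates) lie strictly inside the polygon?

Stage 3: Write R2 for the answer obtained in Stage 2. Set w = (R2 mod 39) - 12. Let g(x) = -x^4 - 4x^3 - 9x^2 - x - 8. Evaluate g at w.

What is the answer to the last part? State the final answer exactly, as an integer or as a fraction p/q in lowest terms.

Stage 1: 10909 is prime, so its only divisors are 1 and 10909; count = 2; answer 2
Stage 2: R1 = 2; r = -20; cross terms: (-36*-39 - 33*-20)=2064, (33*-8 - 26*-39)=750, (26*18 - 7*-8)=524, (7*-20 - -18*18)=184, (-18*-20 - -36*-20)=-360; twice the area = |3162| = 3162; area = 1581; boundary points = 1 + 1 + 1 + 1 + 18 = 22; strictly interior points = area - boundary/2 + 1 = 1571; answer 1571
Stage 3: R2 = 1571; w = -1; -1*(-1)^4 - 4*(-1)^3 - 9*(-1)^2 - 1*(-1)^1 - 8 = (-1) + (4) + (-9) + (1) + (-8) = -13; answer -13

-13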